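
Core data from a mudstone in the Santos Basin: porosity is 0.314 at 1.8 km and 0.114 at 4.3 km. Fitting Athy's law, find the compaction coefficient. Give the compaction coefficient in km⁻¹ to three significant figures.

0.405 km⁻¹

Athy: n(Z) = n₀ e^(−kZ) ⇒ n₁/n₂ = e^{k(Z₂−Z₁)} ⇒ k = ln(n₁/n₂)/(Z₂−Z₁)
k = ln(0.314/0.114) / (4.3 − 1.8) = ln(2.754) / 2.5 = 1.0132 / 2.5 = 0.4053 km⁻¹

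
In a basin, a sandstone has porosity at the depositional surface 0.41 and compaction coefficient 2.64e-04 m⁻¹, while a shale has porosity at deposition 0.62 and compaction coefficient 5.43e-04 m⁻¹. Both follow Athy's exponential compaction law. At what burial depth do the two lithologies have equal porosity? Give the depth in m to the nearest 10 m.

Working in km (1 km = 1000 m; k in km⁻¹ = k in m⁻¹ × 1000):
Set phi₀ₐ e^(−kₐz) = phi₀ᵦ e^(−kᵦz) ⇒ ln(phi₀ₐ/phi₀ᵦ) = (kₐ − kᵦ)·z
z = ln(0.41/0.62) / (0.264 − 0.543) = -0.4136 / -0.279 = 1.482 km

1480 m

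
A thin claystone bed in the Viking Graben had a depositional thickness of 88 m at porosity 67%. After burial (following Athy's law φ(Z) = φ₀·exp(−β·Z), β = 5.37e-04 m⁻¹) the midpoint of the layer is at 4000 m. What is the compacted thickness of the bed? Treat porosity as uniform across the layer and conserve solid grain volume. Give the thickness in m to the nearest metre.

32 m

Working in km (1 km = 1000 m; β in km⁻¹ = β in m⁻¹ × 1000):
Porosity at 4 km: φ = 0.67·exp(−0.537×4) = 0.0782
Solid-volume conservation: h(1−φ) = h₀(1−φ₀) ⇒ h = h₀·(1−φ₀)/(1−φ)
h = 0.088 × (1 − 0.67)/(1 − 0.0782) = 0.088 × 0.3580 = 0.0315 km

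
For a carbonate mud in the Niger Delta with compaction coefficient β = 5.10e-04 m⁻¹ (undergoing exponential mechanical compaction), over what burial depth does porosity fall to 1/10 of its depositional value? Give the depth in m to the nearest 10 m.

4510 m

Working in km (1 km = 1000 m; β in km⁻¹ = β in m⁻¹ × 1000):
φ/φ₀ = 1/10 ⇒ exp(−β·Z) = 1/10 ⇒ Z = ln(10) / β
Z = 2.3026 / 0.51 = 4.515 km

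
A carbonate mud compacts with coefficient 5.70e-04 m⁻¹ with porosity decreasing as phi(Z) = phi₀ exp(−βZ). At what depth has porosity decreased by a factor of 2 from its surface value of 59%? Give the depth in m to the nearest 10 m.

1220 m

Working in km (1 km = 1000 m; β in km⁻¹ = β in m⁻¹ × 1000):
phi/phi₀ = 1/2 ⇒ exp(−β·Z) = 1/2 ⇒ Z = ln(2) / β
Z = 0.6931 / 0.57 = 1.216 km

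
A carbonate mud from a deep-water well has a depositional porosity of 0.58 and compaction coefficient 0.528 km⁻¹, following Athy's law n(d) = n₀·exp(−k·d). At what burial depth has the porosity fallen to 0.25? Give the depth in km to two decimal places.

Invert Athy's law: d = ln(n₀/n) / k
d = ln(0.58/0.25) / 0.528 = ln(2.32) / 0.528 = 0.8416 / 0.528 = 1.594 km

1.59 km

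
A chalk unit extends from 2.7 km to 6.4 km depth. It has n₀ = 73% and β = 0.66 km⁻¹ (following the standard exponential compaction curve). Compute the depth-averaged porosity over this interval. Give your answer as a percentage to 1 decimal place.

⟨n⟩ = (1/(z₂−z₁)) ∫ n₀ e^(−βz) dz = n₀·(e^(−β·z₁) − e^(−β·z₂)) / (β·(z₂−z₁))
e^(−0.66×2.7) = 0.1683; e^(−0.66×6.4) = 0.0146
⟨n⟩ = 0.73 × (0.1683 − 0.0146) / (0.66 × 3.7) = 0.73 × 0.0629 = 0.0459

4.6%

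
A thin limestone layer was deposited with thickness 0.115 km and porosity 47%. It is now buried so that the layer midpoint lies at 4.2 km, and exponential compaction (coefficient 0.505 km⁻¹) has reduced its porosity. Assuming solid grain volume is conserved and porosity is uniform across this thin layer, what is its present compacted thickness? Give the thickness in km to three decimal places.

Porosity at 4.2 km: φ = 0.47·exp(−0.505×4.2) = 0.0564
Solid-volume conservation: h(1−φ) = h₀(1−φ₀) ⇒ h = h₀·(1−φ₀)/(1−φ)
h = 0.115 × (1 − 0.47)/(1 − 0.0564) = 0.115 × 0.5617 = 0.0646 km

0.065 km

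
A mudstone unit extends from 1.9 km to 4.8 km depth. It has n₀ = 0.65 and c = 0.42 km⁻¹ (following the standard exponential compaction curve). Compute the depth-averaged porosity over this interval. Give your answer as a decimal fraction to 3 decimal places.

⟨n⟩ = (1/(z₂−z₁)) ∫ n₀ e^(−cz) dz = n₀·(e^(−c·z₁) − e^(−c·z₂)) / (c·(z₂−z₁))
e^(−0.42×1.9) = 0.4502; e^(−0.42×4.8) = 0.1332
⟨n⟩ = 0.65 × (0.4502 − 0.1332) / (0.42 × 2.9) = 0.65 × 0.2603 = 0.1692

0.169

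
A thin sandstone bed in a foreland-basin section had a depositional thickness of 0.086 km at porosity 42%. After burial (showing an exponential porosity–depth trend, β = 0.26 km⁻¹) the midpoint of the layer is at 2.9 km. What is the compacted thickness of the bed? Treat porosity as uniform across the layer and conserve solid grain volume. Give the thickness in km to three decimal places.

Porosity at 2.9 km: phi = 0.42·exp(−0.26×2.9) = 0.1976
Solid-volume conservation: h(1−phi) = h₀(1−phi₀) ⇒ h = h₀·(1−phi₀)/(1−phi)
h = 0.086 × (1 − 0.42)/(1 − 0.1976) = 0.086 × 0.7228 = 0.0622 km

0.062 km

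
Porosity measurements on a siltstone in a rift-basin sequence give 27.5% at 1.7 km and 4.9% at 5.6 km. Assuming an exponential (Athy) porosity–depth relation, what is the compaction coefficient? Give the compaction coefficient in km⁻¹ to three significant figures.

Athy: φ(Z) = φ₀ e^(−βZ) ⇒ φ₁/φ₂ = e^{β(Z₂−Z₁)} ⇒ β = ln(φ₁/φ₂)/(Z₂−Z₁)
β = ln(0.275/0.049) / (5.6 − 1.7) = ln(5.612) / 3.9 = 1.7250 / 3.9 = 0.4423 km⁻¹

0.442 km⁻¹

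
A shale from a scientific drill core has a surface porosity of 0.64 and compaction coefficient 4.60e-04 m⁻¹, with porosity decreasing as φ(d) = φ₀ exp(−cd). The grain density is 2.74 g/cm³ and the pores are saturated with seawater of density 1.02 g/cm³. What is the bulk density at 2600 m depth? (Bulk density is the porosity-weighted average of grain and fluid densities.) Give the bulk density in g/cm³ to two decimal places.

Working in km (1 km = 1000 m; c in km⁻¹ = c in m⁻¹ × 1000):
Porosity at depth: φ = 0.64·exp(−0.46×2.6) = 0.64×0.3024 = 0.1935
Bulk density: ρ_b = (1−φ)ρ_g + φ·ρ_f = 0.8065×2.74 + 0.1935×1.02
       = 2.210 + 0.197 = 2.407 g/cm³

2.41 g/cm³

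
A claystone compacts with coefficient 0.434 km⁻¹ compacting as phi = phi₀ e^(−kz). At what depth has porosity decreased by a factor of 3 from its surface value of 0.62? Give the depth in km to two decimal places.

2.53 km

phi/phi₀ = 1/3 ⇒ exp(−k·z) = 1/3 ⇒ z = ln(3) / k
z = 1.0986 / 0.434 = 2.531 km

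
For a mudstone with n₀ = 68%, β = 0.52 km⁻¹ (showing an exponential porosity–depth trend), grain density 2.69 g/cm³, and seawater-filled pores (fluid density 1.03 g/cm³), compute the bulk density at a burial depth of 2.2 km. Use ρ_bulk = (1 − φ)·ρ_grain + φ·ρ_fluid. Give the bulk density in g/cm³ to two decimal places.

Porosity at depth: n = 0.68·exp(−0.52×2.2) = 0.68×0.3185 = 0.2166
Bulk density: ρ_b = (1−n)ρ_g + n·ρ_f = 0.7834×2.69 + 0.2166×1.03
       = 2.107 + 0.223 = 2.330 g/cm³

2.33 g/cm³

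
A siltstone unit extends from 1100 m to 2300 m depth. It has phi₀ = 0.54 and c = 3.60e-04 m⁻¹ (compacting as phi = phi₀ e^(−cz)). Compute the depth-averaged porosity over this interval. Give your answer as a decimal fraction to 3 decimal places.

0.295

Working in km (1 km = 1000 m; c in km⁻¹ = c in m⁻¹ × 1000):
⟨phi⟩ = (1/(z₂−z₁)) ∫ phi₀ e^(−cz) dz = phi₀·(e^(−c·z₁) − e^(−c·z₂)) / (c·(z₂−z₁))
e^(−0.36×1.1) = 0.6730; e^(−0.36×2.3) = 0.4369
⟨phi⟩ = 0.54 × (0.6730 − 0.4369) / (0.36 × 1.2) = 0.54 × 0.5465 = 0.2951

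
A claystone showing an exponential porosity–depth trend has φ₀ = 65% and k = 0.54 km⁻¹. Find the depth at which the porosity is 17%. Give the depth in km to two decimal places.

2.48 km

Invert Athy's law: Z = ln(φ₀/φ) / k
Z = ln(0.65/0.17) / 0.54 = ln(3.824) / 0.54 = 1.3412 / 0.54 = 2.484 km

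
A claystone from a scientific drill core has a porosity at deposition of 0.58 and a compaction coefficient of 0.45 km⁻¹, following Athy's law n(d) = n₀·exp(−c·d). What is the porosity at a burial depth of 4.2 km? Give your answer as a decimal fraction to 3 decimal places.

n = n₀·exp(−c·d) = 0.58 × exp(−0.45 × 4.2) = 0.58 × exp(−1.89)
  = 0.58 × 0.1511 = 0.0876

0.088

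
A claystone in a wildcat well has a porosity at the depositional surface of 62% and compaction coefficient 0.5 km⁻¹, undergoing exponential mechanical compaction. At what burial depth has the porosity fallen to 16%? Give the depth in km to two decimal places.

Invert Athy's law: d = ln(φ₀/φ) / c
d = ln(0.62/0.16) / 0.5 = ln(3.875) / 0.5 = 1.3545 / 0.5 = 2.709 km

2.71 km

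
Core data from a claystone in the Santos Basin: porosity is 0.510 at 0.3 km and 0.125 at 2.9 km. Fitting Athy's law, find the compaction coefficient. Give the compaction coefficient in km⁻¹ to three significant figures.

0.541 km⁻¹

Athy: φ(Z) = φ₀ e^(−cZ) ⇒ φ₁/φ₂ = e^{c(Z₂−Z₁)} ⇒ c = ln(φ₁/φ₂)/(Z₂−Z₁)
c = ln(0.51/0.125) / (2.9 − 0.3) = ln(4.08) / 2.6 = 1.4061 / 2.6 = 0.5408 km⁻¹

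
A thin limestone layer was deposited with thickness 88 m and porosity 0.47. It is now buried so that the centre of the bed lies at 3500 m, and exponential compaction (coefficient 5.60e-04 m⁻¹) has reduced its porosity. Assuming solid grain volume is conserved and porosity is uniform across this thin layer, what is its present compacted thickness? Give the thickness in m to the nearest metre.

50 m

Working in km (1 km = 1000 m; β in km⁻¹ = β in m⁻¹ × 1000):
Porosity at 3.5 km: n = 0.47·exp(−0.56×3.5) = 0.0662
Solid-volume conservation: h(1−n) = h₀(1−n₀) ⇒ h = h₀·(1−n₀)/(1−n)
h = 0.088 × (1 − 0.47)/(1 − 0.0662) = 0.088 × 0.5676 = 0.0499 km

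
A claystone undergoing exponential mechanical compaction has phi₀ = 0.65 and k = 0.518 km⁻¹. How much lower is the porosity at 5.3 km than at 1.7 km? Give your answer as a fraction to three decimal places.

phi(1.7) = 0.65·e^(−0.518×1.7) = 0.2694
phi(5.3) = 0.65·e^(−0.518×5.3) = 0.0417
Δphi = 0.2694 − 0.0417 = 0.2277

0.228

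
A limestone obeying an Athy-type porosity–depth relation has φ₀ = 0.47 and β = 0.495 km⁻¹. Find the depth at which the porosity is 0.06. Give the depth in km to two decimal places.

4.16 km

Invert Athy's law: z = ln(φ₀/φ) / β
z = ln(0.47/0.06) / 0.495 = ln(7.833) / 0.495 = 2.0584 / 0.495 = 4.158 km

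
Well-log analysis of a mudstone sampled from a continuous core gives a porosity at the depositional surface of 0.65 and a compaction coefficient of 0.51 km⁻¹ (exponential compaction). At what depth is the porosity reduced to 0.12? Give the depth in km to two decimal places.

Invert Athy's law: Z = ln(phi₀/phi) / c
Z = ln(0.65/0.12) / 0.51 = ln(5.417) / 0.51 = 1.6895 / 0.51 = 3.313 km

3.31 km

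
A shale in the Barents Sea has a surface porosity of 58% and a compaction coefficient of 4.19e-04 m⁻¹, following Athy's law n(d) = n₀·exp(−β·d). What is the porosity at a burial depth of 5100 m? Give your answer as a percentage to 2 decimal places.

6.85%

Working in km (1 km = 1000 m; β in km⁻¹ = β in m⁻¹ × 1000):
n = n₀·exp(−β·d) = 0.58 × exp(−0.419 × 5.1) = 0.58 × exp(−2.137)
  = 0.58 × 0.1180 = 0.0685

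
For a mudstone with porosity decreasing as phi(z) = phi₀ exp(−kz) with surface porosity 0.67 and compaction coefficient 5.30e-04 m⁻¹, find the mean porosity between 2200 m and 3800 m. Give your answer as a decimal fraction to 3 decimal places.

Working in km (1 km = 1000 m; k in km⁻¹ = k in m⁻¹ × 1000):
⟨phi⟩ = (1/(z₂−z₁)) ∫ phi₀ e^(−kz) dz = phi₀·(e^(−k·z₁) − e^(−k·z₂)) / (k·(z₂−z₁))
e^(−0.53×2.2) = 0.3116; e^(−0.53×3.8) = 0.1335
⟨phi⟩ = 0.67 × (0.3116 − 0.1335) / (0.53 × 1.6) = 0.67 × 0.2101 = 0.1408

0.141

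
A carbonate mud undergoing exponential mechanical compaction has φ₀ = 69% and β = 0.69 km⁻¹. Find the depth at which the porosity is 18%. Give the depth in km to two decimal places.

Invert Athy's law: Z = ln(φ₀/φ) / β
Z = ln(0.69/0.18) / 0.69 = ln(3.833) / 0.69 = 1.3437 / 0.69 = 1.947 km

1.95 km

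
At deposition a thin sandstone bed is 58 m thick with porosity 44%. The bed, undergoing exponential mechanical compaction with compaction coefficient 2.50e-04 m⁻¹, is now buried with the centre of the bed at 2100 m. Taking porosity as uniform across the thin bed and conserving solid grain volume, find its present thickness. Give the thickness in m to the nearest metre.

Working in km (1 km = 1000 m; β in km⁻¹ = β in m⁻¹ × 1000):
Porosity at 2.1 km: phi = 0.44·exp(−0.25×2.1) = 0.2603
Solid-volume conservation: h(1−phi) = h₀(1−phi₀) ⇒ h = h₀·(1−phi₀)/(1−phi)
h = 0.058 × (1 − 0.44)/(1 − 0.2603) = 0.058 × 0.7570 = 0.0439 km

44 m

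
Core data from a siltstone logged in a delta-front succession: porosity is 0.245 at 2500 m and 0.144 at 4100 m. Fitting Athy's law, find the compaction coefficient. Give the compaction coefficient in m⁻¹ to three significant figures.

Working in km (1 km = 1000 m; β in km⁻¹ = β in m⁻¹ × 1000):
Athy: n(Z) = n₀ e^(−βZ) ⇒ n₁/n₂ = e^{β(Z₂−Z₁)} ⇒ β = ln(n₁/n₂)/(Z₂−Z₁)
β = ln(0.245/0.144) / (4.1 − 2.5) = ln(1.701) / 1.6 = 0.5314 / 1.6 = 0.3322 km⁻¹

0.000332 m⁻¹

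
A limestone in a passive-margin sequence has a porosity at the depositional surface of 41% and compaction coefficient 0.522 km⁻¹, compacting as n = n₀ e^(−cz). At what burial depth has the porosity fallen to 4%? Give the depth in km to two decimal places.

Invert Athy's law: z = ln(n₀/n) / c
z = ln(0.41/0.04) / 0.522 = ln(10.25) / 0.522 = 2.3273 / 0.522 = 4.458 km

4.46 km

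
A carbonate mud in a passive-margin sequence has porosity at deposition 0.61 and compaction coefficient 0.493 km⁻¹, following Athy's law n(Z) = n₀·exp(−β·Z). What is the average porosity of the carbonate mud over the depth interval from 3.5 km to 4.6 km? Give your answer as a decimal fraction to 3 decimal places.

0.084

⟨n⟩ = (1/(Z₂−Z₁)) ∫ n₀ e^(−βZ) dZ = n₀·(e^(−β·Z₁) − e^(−β·Z₂)) / (β·(Z₂−Z₁))
e^(−0.493×3.5) = 0.1781; e^(−0.493×4.6) = 0.1035
⟨n⟩ = 0.61 × (0.1781 − 0.1035) / (0.493 × 1.1) = 0.61 × 0.1375 = 0.0839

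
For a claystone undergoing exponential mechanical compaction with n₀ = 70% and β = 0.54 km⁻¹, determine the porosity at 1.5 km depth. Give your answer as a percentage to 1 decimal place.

31.1%

n = n₀·exp(−β·z) = 0.7 × exp(−0.54 × 1.5) = 0.7 × exp(−0.81)
  = 0.7 × 0.4449 = 0.3114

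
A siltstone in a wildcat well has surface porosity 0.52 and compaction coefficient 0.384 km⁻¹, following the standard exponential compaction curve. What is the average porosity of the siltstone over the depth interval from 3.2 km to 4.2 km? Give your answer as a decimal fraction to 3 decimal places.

0.126

⟨n⟩ = (1/(d₂−d₁)) ∫ n₀ e^(−kd) dd = n₀·(e^(−k·d₁) − e^(−k·d₂)) / (k·(d₂−d₁))
e^(−0.384×3.2) = 0.2926; e^(−0.384×4.2) = 0.1993
⟨n⟩ = 0.52 × (0.2926 − 0.1993) / (0.384 × 1) = 0.52 × 0.2430 = 0.1264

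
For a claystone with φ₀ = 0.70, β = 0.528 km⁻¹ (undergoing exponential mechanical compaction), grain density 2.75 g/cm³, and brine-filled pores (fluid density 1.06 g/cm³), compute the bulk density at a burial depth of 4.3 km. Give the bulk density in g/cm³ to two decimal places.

Porosity at depth: φ = 0.7·exp(−0.528×4.3) = 0.7×0.1033 = 0.0723
Bulk density: ρ_b = (1−φ)ρ_g + φ·ρ_f = 0.9277×2.75 + 0.0723×1.06
       = 2.551 + 0.077 = 2.628 g/cm³

2.63 g/cm³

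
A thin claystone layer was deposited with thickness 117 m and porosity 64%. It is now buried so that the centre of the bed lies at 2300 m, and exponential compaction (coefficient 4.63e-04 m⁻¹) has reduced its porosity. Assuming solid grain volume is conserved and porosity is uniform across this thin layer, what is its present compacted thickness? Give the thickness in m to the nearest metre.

Working in km (1 km = 1000 m; β in km⁻¹ = β in m⁻¹ × 1000):
Porosity at 2.3 km: n = 0.64·exp(−0.463×2.3) = 0.2206
Solid-volume conservation: h(1−n) = h₀(1−n₀) ⇒ h = h₀·(1−n₀)/(1−n)
h = 0.117 × (1 − 0.64)/(1 − 0.2206) = 0.117 × 0.4619 = 0.0540 km

54 m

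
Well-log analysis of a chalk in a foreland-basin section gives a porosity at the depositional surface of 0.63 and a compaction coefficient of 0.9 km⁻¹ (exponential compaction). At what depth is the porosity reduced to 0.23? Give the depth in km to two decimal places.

1.12 km

Invert Athy's law: Z = ln(phi₀/phi) / k
Z = ln(0.63/0.23) / 0.9 = ln(2.739) / 0.9 = 1.0076 / 0.9 = 1.120 km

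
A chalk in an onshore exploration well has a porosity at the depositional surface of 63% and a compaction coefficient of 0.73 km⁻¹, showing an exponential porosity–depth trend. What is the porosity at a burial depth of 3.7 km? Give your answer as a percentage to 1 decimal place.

phi = phi₀·exp(−c·Z) = 0.63 × exp(−0.73 × 3.7) = 0.63 × exp(−2.701)
  = 0.63 × 0.0671 = 0.0423

4.2%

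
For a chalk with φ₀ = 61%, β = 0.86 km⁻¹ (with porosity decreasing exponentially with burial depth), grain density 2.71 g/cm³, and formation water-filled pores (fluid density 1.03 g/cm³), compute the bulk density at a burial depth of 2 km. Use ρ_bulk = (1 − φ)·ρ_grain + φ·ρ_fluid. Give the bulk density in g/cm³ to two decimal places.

Porosity at depth: φ = 0.61·exp(−0.86×2) = 0.61×0.1791 = 0.1092
Bulk density: ρ_b = (1−φ)ρ_g + φ·ρ_f = 0.8908×2.71 + 0.1092×1.03
       = 2.414 + 0.113 = 2.526 g/cm³

2.53 g/cm³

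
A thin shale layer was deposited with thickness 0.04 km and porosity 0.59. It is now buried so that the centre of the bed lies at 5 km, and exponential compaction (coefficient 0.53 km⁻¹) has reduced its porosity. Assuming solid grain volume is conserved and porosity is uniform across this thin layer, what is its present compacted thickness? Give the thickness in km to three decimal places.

0.017 km

Porosity at 5 km: phi = 0.59·exp(−0.53×5) = 0.0417
Solid-volume conservation: h(1−phi) = h₀(1−phi₀) ⇒ h = h₀·(1−phi₀)/(1−phi)
h = 0.04 × (1 − 0.59)/(1 − 0.0417) = 0.04 × 0.4278 = 0.0171 km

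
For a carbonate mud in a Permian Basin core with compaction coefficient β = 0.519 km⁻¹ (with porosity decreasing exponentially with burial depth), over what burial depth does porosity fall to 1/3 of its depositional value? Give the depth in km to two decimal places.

φ/φ₀ = 1/3 ⇒ exp(−β·z) = 1/3 ⇒ z = ln(3) / β
z = 1.0986 / 0.519 = 2.117 km

2.12 km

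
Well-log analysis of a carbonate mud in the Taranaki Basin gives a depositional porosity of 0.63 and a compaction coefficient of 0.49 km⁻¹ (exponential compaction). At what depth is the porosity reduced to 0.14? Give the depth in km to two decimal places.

3.07 km

Invert Athy's law: z = ln(n₀/n) / c
z = ln(0.63/0.14) / 0.49 = ln(4.5) / 0.49 = 1.5041 / 0.49 = 3.070 km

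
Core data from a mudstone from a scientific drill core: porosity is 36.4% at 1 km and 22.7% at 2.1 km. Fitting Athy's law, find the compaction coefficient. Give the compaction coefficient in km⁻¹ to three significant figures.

0.429 km⁻¹

Athy: φ(z) = φ₀ e^(−βz) ⇒ φ₁/φ₂ = e^{β(z₂−z₁)} ⇒ β = ln(φ₁/φ₂)/(z₂−z₁)
β = ln(0.364/0.227) / (2.1 − 1) = ln(1.604) / 1.1 = 0.4722 / 1.1 = 0.4293 km⁻¹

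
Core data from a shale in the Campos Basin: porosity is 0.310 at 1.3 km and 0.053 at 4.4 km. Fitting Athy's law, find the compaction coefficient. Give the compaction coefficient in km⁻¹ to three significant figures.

Athy: φ(Z) = φ₀ e^(−βZ) ⇒ φ₁/φ₂ = e^{β(Z₂−Z₁)} ⇒ β = ln(φ₁/φ₂)/(Z₂−Z₁)
β = ln(0.31/0.053) / (4.4 − 1.3) = ln(5.849) / 3.1 = 1.7663 / 3.1 = 0.5698 km⁻¹

0.570 km⁻¹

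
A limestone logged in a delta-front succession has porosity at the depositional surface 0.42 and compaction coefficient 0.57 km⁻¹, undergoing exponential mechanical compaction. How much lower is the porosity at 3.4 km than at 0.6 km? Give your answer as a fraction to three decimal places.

phi(0.6) = 0.42·e^(−0.57×0.6) = 0.2983
phi(3.4) = 0.42·e^(−0.57×3.4) = 0.0605
Δphi = 0.2983 − 0.0605 = 0.2379

0.238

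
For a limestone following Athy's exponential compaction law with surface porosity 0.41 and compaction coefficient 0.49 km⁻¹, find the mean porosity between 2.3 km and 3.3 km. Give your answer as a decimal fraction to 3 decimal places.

0.105

⟨φ⟩ = (1/(z₂−z₁)) ∫ φ₀ e^(−cz) dz = φ₀·(e^(−c·z₁) − e^(−c·z₂)) / (c·(z₂−z₁))
e^(−0.49×2.3) = 0.3240; e^(−0.49×3.3) = 0.1985
⟨φ⟩ = 0.41 × (0.3240 − 0.1985) / (0.49 × 1) = 0.41 × 0.2561 = 0.1050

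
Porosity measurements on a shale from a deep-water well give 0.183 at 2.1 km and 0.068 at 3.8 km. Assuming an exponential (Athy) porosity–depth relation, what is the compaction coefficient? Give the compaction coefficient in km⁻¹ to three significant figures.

0.582 km⁻¹

Athy: phi(Z) = phi₀ e^(−cZ) ⇒ phi₁/phi₂ = e^{c(Z₂−Z₁)} ⇒ c = ln(phi₁/phi₂)/(Z₂−Z₁)
c = ln(0.183/0.068) / (3.8 − 2.1) = ln(2.691) / 1.7 = 0.9900 / 1.7 = 0.5823 km⁻¹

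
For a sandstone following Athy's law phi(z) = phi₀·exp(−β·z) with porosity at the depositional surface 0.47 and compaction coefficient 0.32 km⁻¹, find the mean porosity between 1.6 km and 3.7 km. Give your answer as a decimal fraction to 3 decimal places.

0.205

⟨phi⟩ = (1/(z₂−z₁)) ∫ phi₀ e^(−βz) dz = phi₀·(e^(−β·z₁) − e^(−β·z₂)) / (β·(z₂−z₁))
e^(−0.32×1.6) = 0.5993; e^(−0.32×3.7) = 0.3061
⟨phi⟩ = 0.47 × (0.5993 − 0.3061) / (0.32 × 2.1) = 0.47 × 0.4364 = 0.2051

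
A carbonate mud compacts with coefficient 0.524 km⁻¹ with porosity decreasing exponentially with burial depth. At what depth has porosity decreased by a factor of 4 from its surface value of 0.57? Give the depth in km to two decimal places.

2.65 km

n/n₀ = 1/4 ⇒ exp(−c·Z) = 1/4 ⇒ Z = ln(4) / c
Z = 1.3863 / 0.524 = 2.646 km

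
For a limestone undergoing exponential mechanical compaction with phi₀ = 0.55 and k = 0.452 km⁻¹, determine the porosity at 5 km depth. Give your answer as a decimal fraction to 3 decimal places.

phi = phi₀·exp(−k·d) = 0.55 × exp(−0.452 × 5) = 0.55 × exp(−2.26)
  = 0.55 × 0.1044 = 0.0574

0.057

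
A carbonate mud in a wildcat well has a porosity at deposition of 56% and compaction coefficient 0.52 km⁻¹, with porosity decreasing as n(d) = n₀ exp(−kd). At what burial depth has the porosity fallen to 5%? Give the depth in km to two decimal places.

4.65 km

Invert Athy's law: d = ln(n₀/n) / k
d = ln(0.56/0.05) / 0.52 = ln(11.2) / 0.52 = 2.4159 / 0.52 = 4.646 km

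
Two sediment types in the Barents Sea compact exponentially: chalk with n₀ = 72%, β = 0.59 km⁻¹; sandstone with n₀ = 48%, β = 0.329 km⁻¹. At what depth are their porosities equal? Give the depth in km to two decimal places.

Set n₀ₐ e^(−βₐd) = n₀ᵦ e^(−βᵦd) ⇒ ln(n₀ₐ/n₀ᵦ) = (βₐ − βᵦ)·d
d = ln(0.72/0.48) / (0.59 − 0.329) = 0.4055 / 0.261 = 1.554 km

1.55 km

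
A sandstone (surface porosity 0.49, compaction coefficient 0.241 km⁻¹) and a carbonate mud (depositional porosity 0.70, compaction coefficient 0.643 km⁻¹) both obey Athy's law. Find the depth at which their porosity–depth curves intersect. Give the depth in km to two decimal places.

0.89 km

Set n₀ₐ e^(−cₐd) = n₀ᵦ e^(−cᵦd) ⇒ ln(n₀ₐ/n₀ᵦ) = (cₐ − cᵦ)·d
d = ln(0.49/0.7) / (0.241 − 0.643) = -0.3567 / -0.402 = 0.887 km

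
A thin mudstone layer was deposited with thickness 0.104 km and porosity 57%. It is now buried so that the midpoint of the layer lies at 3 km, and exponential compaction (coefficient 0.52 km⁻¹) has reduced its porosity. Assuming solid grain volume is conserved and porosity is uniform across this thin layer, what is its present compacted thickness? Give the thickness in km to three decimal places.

Porosity at 3 km: φ = 0.57·exp(−0.52×3) = 0.1198
Solid-volume conservation: h(1−φ) = h₀(1−φ₀) ⇒ h = h₀·(1−φ₀)/(1−φ)
h = 0.104 × (1 − 0.57)/(1 − 0.1198) = 0.104 × 0.4885 = 0.0508 km

0.051 km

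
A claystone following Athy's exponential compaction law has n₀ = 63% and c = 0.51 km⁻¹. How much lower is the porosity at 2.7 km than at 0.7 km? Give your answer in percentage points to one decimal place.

28.2 percentage points

n(0.7) = 0.63·e^(−0.51×0.7) = 0.4409
n(2.7) = 0.63·e^(−0.51×2.7) = 0.1590
Δn = 0.4409 − 0.1590 = 0.2819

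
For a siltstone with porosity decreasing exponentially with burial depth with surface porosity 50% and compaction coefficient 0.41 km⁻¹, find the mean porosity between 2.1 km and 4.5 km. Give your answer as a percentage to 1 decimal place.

13.5%

⟨n⟩ = (1/(Z₂−Z₁)) ∫ n₀ e^(−βZ) dZ = n₀·(e^(−β·Z₁) − e^(−β·Z₂)) / (β·(Z₂−Z₁))
e^(−0.41×2.1) = 0.4227; e^(−0.41×4.5) = 0.1580
⟨n⟩ = 0.5 × (0.4227 − 0.1580) / (0.41 × 2.4) = 0.5 × 0.2690 = 0.1345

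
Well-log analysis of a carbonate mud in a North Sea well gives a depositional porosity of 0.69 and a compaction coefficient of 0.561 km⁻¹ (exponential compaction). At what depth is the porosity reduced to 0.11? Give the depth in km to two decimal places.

3.27 km

Invert Athy's law: z = ln(φ₀/φ) / k
z = ln(0.69/0.11) / 0.561 = ln(6.273) / 0.561 = 1.8362 / 0.561 = 3.273 km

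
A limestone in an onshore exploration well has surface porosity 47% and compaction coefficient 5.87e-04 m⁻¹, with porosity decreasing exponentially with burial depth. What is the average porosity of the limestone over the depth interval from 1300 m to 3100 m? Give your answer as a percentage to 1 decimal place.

Working in km (1 km = 1000 m; β in km⁻¹ = β in m⁻¹ × 1000):
⟨n⟩ = (1/(z₂−z₁)) ∫ n₀ e^(−βz) dz = n₀·(e^(−β·z₁) − e^(−β·z₂)) / (β·(z₂−z₁))
e^(−0.587×1.3) = 0.4662; e^(−0.587×3.1) = 0.1621
⟨n⟩ = 0.47 × (0.4662 − 0.1621) / (0.587 × 1.8) = 0.47 × 0.2879 = 0.1353

13.5%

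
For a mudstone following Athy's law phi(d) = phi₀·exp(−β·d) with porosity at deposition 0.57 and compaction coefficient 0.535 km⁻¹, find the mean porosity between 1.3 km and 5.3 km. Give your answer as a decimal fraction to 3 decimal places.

0.117

⟨phi⟩ = (1/(d₂−d₁)) ∫ phi₀ e^(−βd) dd = phi₀·(e^(−β·d₁) − e^(−β·d₂)) / (β·(d₂−d₁))
e^(−0.535×1.3) = 0.4988; e^(−0.535×5.3) = 0.0587
⟨phi⟩ = 0.57 × (0.4988 − 0.0587) / (0.535 × 4) = 0.57 × 0.2057 = 0.1172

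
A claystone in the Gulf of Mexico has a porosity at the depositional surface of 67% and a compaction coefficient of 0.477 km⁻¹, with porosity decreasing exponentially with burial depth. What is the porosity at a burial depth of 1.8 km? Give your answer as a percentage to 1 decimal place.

28.4%

n = n₀·exp(−c·z) = 0.67 × exp(−0.477 × 1.8) = 0.67 × exp(−0.8586)
  = 0.67 × 0.4238 = 0.2839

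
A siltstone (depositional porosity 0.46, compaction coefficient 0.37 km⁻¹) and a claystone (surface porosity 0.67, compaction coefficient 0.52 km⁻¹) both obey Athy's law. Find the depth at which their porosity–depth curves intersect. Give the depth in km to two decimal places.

Set n₀ₐ e^(−kₐz) = n₀ᵦ e^(−kᵦz) ⇒ ln(n₀ₐ/n₀ᵦ) = (kₐ − kᵦ)·z
z = ln(0.46/0.67) / (0.37 − 0.52) = -0.3761 / -0.15 = 2.507 km

2.51 km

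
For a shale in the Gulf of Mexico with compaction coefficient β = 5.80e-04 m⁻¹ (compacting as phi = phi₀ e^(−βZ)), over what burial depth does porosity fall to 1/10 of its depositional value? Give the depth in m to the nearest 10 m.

3970 m

Working in km (1 km = 1000 m; β in km⁻¹ = β in m⁻¹ × 1000):
phi/phi₀ = 1/10 ⇒ exp(−β·Z) = 1/10 ⇒ Z = ln(10) / β
Z = 2.3026 / 0.58 = 3.970 km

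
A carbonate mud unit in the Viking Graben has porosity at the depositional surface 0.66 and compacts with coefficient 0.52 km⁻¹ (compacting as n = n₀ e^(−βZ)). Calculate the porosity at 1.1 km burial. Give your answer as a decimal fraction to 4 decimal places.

n = n₀·exp(−β·Z) = 0.66 × exp(−0.52 × 1.1) = 0.66 × exp(−0.572)
  = 0.66 × 0.5644 = 0.3725

0.3725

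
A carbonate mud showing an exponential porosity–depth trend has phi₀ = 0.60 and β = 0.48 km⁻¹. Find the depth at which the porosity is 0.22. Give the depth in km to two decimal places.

2.09 km

Invert Athy's law: Z = ln(phi₀/phi) / β
Z = ln(0.6/0.22) / 0.48 = ln(2.727) / 0.48 = 1.0033 / 0.48 = 2.090 km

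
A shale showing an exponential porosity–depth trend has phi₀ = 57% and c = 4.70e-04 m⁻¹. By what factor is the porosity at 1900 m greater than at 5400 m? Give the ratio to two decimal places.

5.18

Working in km (1 km = 1000 m; c in km⁻¹ = c in m⁻¹ × 1000):
phi(Z₁)/phi(Z₂) = e^(−c·Z₁)/e^(−c·Z₂) = e^{c(Z₂−Z₁)}
= exp(0.47 × 3.5) = exp(1.645) = 5.1810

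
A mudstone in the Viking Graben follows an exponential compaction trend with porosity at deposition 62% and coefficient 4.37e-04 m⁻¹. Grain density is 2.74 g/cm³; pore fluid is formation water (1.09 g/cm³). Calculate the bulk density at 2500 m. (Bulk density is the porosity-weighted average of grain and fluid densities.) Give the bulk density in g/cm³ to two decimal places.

Working in km (1 km = 1000 m; β in km⁻¹ = β in m⁻¹ × 1000):
Porosity at depth: φ = 0.62·exp(−0.437×2.5) = 0.62×0.3354 = 0.2079
Bulk density: ρ_b = (1−φ)ρ_g + φ·ρ_f = 0.7921×2.74 + 0.2079×1.09
       = 2.170 + 0.227 = 2.397 g/cm³

2.40 g/cm³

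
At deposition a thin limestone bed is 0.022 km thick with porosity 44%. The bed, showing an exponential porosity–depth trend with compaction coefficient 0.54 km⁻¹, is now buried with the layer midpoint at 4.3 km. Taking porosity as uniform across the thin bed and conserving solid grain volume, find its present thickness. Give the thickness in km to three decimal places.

0.013 km

Porosity at 4.3 km: phi = 0.44·exp(−0.54×4.3) = 0.0432
Solid-volume conservation: h(1−phi) = h₀(1−phi₀) ⇒ h = h₀·(1−phi₀)/(1−phi)
h = 0.022 × (1 − 0.44)/(1 − 0.0432) = 0.022 × 0.5853 = 0.0129 km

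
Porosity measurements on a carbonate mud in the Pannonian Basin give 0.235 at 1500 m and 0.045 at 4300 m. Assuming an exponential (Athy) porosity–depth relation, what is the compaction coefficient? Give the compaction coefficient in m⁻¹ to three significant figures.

Working in km (1 km = 1000 m; β in km⁻¹ = β in m⁻¹ × 1000):
Athy: phi(d) = phi₀ e^(−βd) ⇒ phi₁/phi₂ = e^{β(d₂−d₁)} ⇒ β = ln(phi₁/phi₂)/(d₂−d₁)
β = ln(0.235/0.045) / (4.3 − 1.5) = ln(5.222) / 2.8 = 1.6529 / 2.8 = 0.5903 km⁻¹

0.000590 m⁻¹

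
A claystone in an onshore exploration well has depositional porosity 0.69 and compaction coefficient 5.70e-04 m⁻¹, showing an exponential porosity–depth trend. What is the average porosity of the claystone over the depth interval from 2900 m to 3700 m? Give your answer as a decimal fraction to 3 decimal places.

0.106

Working in km (1 km = 1000 m; β in km⁻¹ = β in m⁻¹ × 1000):
⟨phi⟩ = (1/(Z₂−Z₁)) ∫ phi₀ e^(−βZ) dZ = phi₀·(e^(−β·Z₁) − e^(−β·Z₂)) / (β·(Z₂−Z₁))
e^(−0.57×2.9) = 0.1915; e^(−0.57×3.7) = 0.1214
⟨phi⟩ = 0.69 × (0.1915 − 0.1214) / (0.57 × 0.8) = 0.69 × 0.1538 = 0.1061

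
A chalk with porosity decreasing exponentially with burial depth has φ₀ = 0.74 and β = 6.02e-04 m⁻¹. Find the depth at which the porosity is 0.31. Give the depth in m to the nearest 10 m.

1450 m

Working in km (1 km = 1000 m; β in km⁻¹ = β in m⁻¹ × 1000):
Invert Athy's law: z = ln(φ₀/φ) / β
z = ln(0.74/0.31) / 0.602 = ln(2.387) / 0.602 = 0.8701 / 0.602 = 1.445 km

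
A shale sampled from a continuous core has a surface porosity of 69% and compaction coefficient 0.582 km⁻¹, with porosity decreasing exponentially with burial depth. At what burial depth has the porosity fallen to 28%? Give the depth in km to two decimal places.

Invert Athy's law: z = ln(n₀/n) / c
z = ln(0.69/0.28) / 0.582 = ln(2.464) / 0.582 = 0.9019 / 0.582 = 1.550 km

1.55 km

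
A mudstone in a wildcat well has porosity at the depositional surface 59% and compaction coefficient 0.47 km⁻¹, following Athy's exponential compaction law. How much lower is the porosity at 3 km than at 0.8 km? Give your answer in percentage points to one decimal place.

phi(0.8) = 0.59·e^(−0.47×0.8) = 0.4051
phi(3) = 0.59·e^(−0.47×3) = 0.1440
Δphi = 0.4051 − 0.1440 = 0.2611

26.1 percentage points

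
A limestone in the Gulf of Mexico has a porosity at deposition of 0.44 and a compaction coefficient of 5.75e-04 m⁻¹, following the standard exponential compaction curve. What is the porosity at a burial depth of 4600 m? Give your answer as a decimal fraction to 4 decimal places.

Working in km (1 km = 1000 m; c in km⁻¹ = c in m⁻¹ × 1000):
n = n₀·exp(−c·d) = 0.44 × exp(−0.575 × 4.6) = 0.44 × exp(−2.645)
  = 0.44 × 0.0710 = 0.0312

0.0312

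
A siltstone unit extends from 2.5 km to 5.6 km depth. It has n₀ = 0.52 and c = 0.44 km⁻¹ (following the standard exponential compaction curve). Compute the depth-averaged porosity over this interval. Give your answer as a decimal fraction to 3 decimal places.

⟨n⟩ = (1/(d₂−d₁)) ∫ n₀ e^(−cd) dd = n₀·(e^(−c·d₁) − e^(−c·d₂)) / (c·(d₂−d₁))
e^(−0.44×2.5) = 0.3329; e^(−0.44×5.6) = 0.0851
⟨n⟩ = 0.52 × (0.3329 − 0.0851) / (0.44 × 3.1) = 0.52 × 0.1817 = 0.0945

0.094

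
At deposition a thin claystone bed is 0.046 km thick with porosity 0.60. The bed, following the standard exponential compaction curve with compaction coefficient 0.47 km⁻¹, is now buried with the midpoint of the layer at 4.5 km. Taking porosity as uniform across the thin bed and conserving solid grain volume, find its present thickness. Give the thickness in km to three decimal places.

0.020 km

Porosity at 4.5 km: phi = 0.6·exp(−0.47×4.5) = 0.0724
Solid-volume conservation: h(1−phi) = h₀(1−phi₀) ⇒ h = h₀·(1−phi₀)/(1−phi)
h = 0.046 × (1 − 0.6)/(1 − 0.0724) = 0.046 × 0.4312 = 0.0198 km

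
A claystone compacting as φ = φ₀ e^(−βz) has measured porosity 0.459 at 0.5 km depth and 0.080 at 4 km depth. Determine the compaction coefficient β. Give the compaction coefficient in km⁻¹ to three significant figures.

0.499 km⁻¹

Athy: φ(z) = φ₀ e^(−βz) ⇒ φ₁/φ₂ = e^{β(z₂−z₁)} ⇒ β = ln(φ₁/φ₂)/(z₂−z₁)
β = ln(0.459/0.08) / (4 − 0.5) = ln(5.737) / 3.5 = 1.7470 / 3.5 = 0.4991 km⁻¹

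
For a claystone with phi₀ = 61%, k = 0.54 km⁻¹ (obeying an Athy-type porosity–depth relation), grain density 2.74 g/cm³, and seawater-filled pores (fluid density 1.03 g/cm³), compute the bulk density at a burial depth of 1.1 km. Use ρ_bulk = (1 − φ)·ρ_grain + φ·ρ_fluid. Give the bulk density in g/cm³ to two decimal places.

Porosity at depth: phi = 0.61·exp(−0.54×1.1) = 0.61×0.5521 = 0.3368
Bulk density: ρ_b = (1−phi)ρ_g + phi·ρ_f = 0.6632×2.74 + 0.3368×1.03
       = 1.817 + 0.347 = 2.164 g/cm³

2.16 g/cm³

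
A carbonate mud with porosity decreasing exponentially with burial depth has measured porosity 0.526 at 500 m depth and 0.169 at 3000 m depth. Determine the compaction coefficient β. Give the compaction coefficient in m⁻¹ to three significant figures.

0.000454 m⁻¹

Working in km (1 km = 1000 m; β in km⁻¹ = β in m⁻¹ × 1000):
Athy: φ(Z) = φ₀ e^(−βZ) ⇒ φ₁/φ₂ = e^{β(Z₂−Z₁)} ⇒ β = ln(φ₁/φ₂)/(Z₂−Z₁)
β = ln(0.526/0.169) / (3 − 0.5) = ln(3.112) / 2.5 = 1.1354 / 2.5 = 0.4542 km⁻¹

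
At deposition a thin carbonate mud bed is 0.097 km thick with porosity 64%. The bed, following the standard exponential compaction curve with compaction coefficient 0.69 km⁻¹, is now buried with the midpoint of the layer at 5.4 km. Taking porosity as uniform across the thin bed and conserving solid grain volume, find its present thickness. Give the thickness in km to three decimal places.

Porosity at 5.4 km: φ = 0.64·exp(−0.69×5.4) = 0.0154
Solid-volume conservation: h(1−φ) = h₀(1−φ₀) ⇒ h = h₀·(1−φ₀)/(1−φ)
h = 0.097 × (1 − 0.64)/(1 − 0.0154) = 0.097 × 0.3656 = 0.0355 km

0.035 km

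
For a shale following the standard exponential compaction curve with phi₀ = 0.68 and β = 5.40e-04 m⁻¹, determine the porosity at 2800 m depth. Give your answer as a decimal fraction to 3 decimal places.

0.150

Working in km (1 km = 1000 m; β in km⁻¹ = β in m⁻¹ × 1000):
phi = phi₀·exp(−β·d) = 0.68 × exp(−0.54 × 2.8) = 0.68 × exp(−1.512)
  = 0.68 × 0.2205 = 0.1499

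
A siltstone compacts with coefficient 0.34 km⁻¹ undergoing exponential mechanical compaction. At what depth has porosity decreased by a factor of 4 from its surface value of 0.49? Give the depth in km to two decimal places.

4.08 km

phi/phi₀ = 1/4 ⇒ exp(−c·Z) = 1/4 ⇒ Z = ln(4) / c
Z = 1.3863 / 0.34 = 4.077 km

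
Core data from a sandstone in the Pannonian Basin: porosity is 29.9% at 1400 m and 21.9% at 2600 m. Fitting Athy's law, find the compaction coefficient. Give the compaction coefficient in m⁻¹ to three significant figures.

Working in km (1 km = 1000 m; k in km⁻¹ = k in m⁻¹ × 1000):
Athy: φ(z) = φ₀ e^(−kz) ⇒ φ₁/φ₂ = e^{k(z₂−z₁)} ⇒ k = ln(φ₁/φ₂)/(z₂−z₁)
k = ln(0.299/0.219) / (2.6 − 1.4) = ln(1.365) / 1.2 = 0.3114 / 1.2 = 0.2595 km⁻¹

0.000259 m⁻¹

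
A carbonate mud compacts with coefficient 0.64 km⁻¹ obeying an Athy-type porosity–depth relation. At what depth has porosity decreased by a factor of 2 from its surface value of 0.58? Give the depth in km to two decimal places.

1.08 km

phi/phi₀ = 1/2 ⇒ exp(−β·z) = 1/2 ⇒ z = ln(2) / β
z = 0.6931 / 0.64 = 1.083 km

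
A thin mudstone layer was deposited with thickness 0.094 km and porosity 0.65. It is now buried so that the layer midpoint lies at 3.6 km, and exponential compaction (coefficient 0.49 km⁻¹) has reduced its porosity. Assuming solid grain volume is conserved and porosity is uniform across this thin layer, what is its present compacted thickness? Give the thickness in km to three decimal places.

Porosity at 3.6 km: phi = 0.65·exp(−0.49×3.6) = 0.1114
Solid-volume conservation: h(1−phi) = h₀(1−phi₀) ⇒ h = h₀·(1−phi₀)/(1−phi)
h = 0.094 × (1 − 0.65)/(1 − 0.1114) = 0.094 × 0.3939 = 0.0370 km

0.037 km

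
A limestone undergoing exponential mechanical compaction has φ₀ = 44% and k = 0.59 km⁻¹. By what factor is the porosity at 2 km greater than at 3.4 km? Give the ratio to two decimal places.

2.28

φ(z₁)/φ(z₂) = e^(−k·z₁)/e^(−k·z₂) = e^{k(z₂−z₁)}
= exp(0.59 × 1.4) = exp(0.826) = 2.2842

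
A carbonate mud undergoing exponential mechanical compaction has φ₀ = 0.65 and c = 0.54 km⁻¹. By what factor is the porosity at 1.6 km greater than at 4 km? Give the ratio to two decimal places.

3.65

φ(z₁)/φ(z₂) = e^(−c·z₁)/e^(−c·z₂) = e^{c(z₂−z₁)}
= exp(0.54 × 2.4) = exp(1.296) = 3.6546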